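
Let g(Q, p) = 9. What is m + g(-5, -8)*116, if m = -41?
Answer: 1003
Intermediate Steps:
m + g(-5, -8)*116 = -41 + 9*116 = -41 + 1044 = 1003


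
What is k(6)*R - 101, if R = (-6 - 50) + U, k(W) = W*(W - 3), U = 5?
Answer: -1019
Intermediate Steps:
k(W) = W*(-3 + W)
R = -51 (R = (-6 - 50) + 5 = -56 + 5 = -51)
k(6)*R - 101 = (6*(-3 + 6))*(-51) - 101 = (6*3)*(-51) - 101 = 18*(-51) - 101 = -918 - 101 = -1019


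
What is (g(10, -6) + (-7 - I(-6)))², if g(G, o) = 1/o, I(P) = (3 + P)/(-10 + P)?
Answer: 124609/2304 ≈ 54.084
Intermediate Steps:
I(P) = (3 + P)/(-10 + P)
(g(10, -6) + (-7 - I(-6)))² = (1/(-6) + (-7 - (3 - 6)/(-10 - 6)))² = (-⅙ + (-7 - (-3)/(-16)))² = (-⅙ + (-7 - (-1)*(-3)/16))² = (-⅙ + (-7 - 1*3/16))² = (-⅙ + (-7 - 3/16))² = (-⅙ - 115/16)² = (-353/48)² = 124609/2304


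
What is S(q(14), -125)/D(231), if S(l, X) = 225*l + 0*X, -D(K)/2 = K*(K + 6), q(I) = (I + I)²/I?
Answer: -100/869 ≈ -0.11507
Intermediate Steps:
q(I) = 4*I (q(I) = (2*I)²/I = (4*I²)/I = 4*I)
D(K) = -2*K*(6 + K) (D(K) = -2*K*(K + 6) = -2*K*(6 + K))
S(l, X) = 225*l (S(l, X) = 225*l + 0 = 225*l)
S(q(14), -125)/D(231) = (225*(4*14))/((-2*231*(6 + 231))) = (225*56)/((-2*231*237)) = 12600/(-109494) = 12600*(-1/109494) = -100/869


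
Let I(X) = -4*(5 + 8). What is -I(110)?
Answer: 52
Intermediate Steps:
I(X) = -52 (I(X) = -4*13 = -52)
-I(110) = -1*(-52) = 52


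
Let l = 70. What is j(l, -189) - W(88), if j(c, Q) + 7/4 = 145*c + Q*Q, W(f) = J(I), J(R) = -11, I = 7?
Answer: 183521/4 ≈ 45880.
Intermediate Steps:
W(f) = -11
j(c, Q) = -7/4 + Q**2 + 145*c (j(c, Q) = -7/4 + (145*c + Q*Q) = -7/4 + (145*c + Q**2) = -7/4 + (Q**2 + 145*c) = -7/4 + Q**2 + 145*c)
j(l, -189) - W(88) = (-7/4 + (-189)**2 + 145*70) - 1*(-11) = (-7/4 + 35721 + 10150) + 11 = 183477/4 + 11 = 183521/4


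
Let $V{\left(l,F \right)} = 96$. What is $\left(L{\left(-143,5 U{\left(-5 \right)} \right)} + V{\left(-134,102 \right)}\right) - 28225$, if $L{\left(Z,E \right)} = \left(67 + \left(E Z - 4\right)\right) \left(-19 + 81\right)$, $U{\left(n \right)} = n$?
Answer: $197427$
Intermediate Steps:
$L{\left(Z,E \right)} = 3906 + 62 E Z$ ($L{\left(Z,E \right)} = \left(67 + \left(-4 + E Z\right)\right) 62 = \left(63 + E Z\right) 62 = 3906 + 62 E Z$)
$\left(L{\left(-143,5 U{\left(-5 \right)} \right)} + V{\left(-134,102 \right)}\right) - 28225 = \left(\left(3906 + 62 \cdot 5 \left(-5\right) \left(-143\right)\right) + 96\right) - 28225 = \left(\left(3906 + 62 \left(-25\right) \left(-143\right)\right) + 96\right) - 28225 = \left(\left(3906 + 221650\right) + 96\right) - 28225 = \left(225556 + 96\right) - 28225 = 225652 - 28225 = 197427$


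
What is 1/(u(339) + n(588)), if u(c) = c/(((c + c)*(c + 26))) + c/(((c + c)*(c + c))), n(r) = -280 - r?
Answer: -494940/429606877 ≈ -0.0011521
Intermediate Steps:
u(c) = 1/(2*(26 + c)) + 1/(4*c) (u(c) = c/(((2*c)*(26 + c))) + c/(((2*c)*(2*c))) = c/((2*c*(26 + c))) + c/((4*c**2)) = c*(1/(2*c*(26 + c))) + c*(1/(4*c**2)) = 1/(2*(26 + c)) + 1/(4*c))
1/(u(339) + n(588)) = 1/((1/4)*(26 + 3*339)/(339*(26 + 339)) + (-280 - 1*588)) = 1/((1/4)*(1/339)*(26 + 1017)/365 + (-280 - 588)) = 1/((1/4)*(1/339)*(1/365)*1043 - 868) = 1/(1043/494940 - 868) = 1/(-429606877/494940) = -494940/429606877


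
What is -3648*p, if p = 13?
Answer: -47424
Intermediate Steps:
-3648*p = -3648*13 = -47424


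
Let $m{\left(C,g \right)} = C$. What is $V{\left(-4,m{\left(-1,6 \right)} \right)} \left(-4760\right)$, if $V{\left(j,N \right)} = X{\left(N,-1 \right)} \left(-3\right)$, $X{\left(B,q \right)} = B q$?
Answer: $14280$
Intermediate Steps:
$V{\left(j,N \right)} = 3 N$ ($V{\left(j,N \right)} = N \left(-1\right) \left(-3\right) = - N \left(-3\right) = 3 N$)
$V{\left(-4,m{\left(-1,6 \right)} \right)} \left(-4760\right) = 3 \left(-1\right) \left(-4760\right) = \left(-3\right) \left(-4760\right) = 14280$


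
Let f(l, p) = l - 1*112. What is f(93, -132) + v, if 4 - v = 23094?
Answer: -23109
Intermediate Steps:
v = -23090 (v = 4 - 1*23094 = 4 - 23094 = -23090)
f(l, p) = -112 + l (f(l, p) = l - 112 = -112 + l)
f(93, -132) + v = (-112 + 93) - 23090 = -19 - 23090 = -23109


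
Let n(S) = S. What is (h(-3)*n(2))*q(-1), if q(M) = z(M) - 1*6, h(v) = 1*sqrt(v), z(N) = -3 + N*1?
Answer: -20*I*sqrt(3) ≈ -34.641*I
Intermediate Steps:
z(N) = -3 + N
h(v) = sqrt(v)
q(M) = -9 + M (q(M) = (-3 + M) - 1*6 = (-3 + M) - 6 = -9 + M)
(h(-3)*n(2))*q(-1) = (sqrt(-3)*2)*(-9 - 1) = ((I*sqrt(3))*2)*(-10) = (2*I*sqrt(3))*(-10) = -20*I*sqrt(3)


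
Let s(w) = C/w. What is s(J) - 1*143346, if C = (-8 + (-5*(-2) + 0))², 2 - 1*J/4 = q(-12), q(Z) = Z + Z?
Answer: -3726995/26 ≈ -1.4335e+5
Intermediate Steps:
q(Z) = 2*Z
J = 104 (J = 8 - 8*(-12) = 8 - 4*(-24) = 8 + 96 = 104)
C = 4 (C = (-8 + (10 + 0))² = (-8 + 10)² = 2² = 4)
s(w) = 4/w
s(J) - 1*143346 = 4/104 - 1*143346 = 4*(1/104) - 143346 = 1/26 - 143346 = -3726995/26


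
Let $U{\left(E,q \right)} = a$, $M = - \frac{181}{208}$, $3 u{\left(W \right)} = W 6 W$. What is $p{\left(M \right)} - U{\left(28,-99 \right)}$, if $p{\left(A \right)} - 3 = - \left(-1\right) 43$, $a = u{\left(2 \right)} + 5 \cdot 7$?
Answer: $3$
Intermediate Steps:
$u{\left(W \right)} = 2 W^{2}$ ($u{\left(W \right)} = \frac{W 6 W}{3} = \frac{6 W W}{3} = \frac{6 W^{2}}{3} = 2 W^{2}$)
$M = - \frac{181}{208}$ ($M = \left(-181\right) \frac{1}{208} = - \frac{181}{208} \approx -0.87019$)
$a = 43$ ($a = 2 \cdot 2^{2} + 5 \cdot 7 = 2 \cdot 4 + 35 = 8 + 35 = 43$)
$U{\left(E,q \right)} = 43$
$p{\left(A \right)} = 46$ ($p{\left(A \right)} = 3 - \left(-1\right) 43 = 3 - -43 = 3 + 43 = 46$)
$p{\left(M \right)} - U{\left(28,-99 \right)} = 46 - 43 = 3$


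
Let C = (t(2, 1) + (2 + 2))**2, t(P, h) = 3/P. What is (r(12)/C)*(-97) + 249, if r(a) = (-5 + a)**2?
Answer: 11117/121 ≈ 91.876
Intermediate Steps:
C = 121/4 (C = (3/2 + (2 + 2))**2 = (3*(1/2) + 4)**2 = (3/2 + 4)**2 = (11/2)**2 = 121/4 ≈ 30.250)
(r(12)/C)*(-97) + 249 = ((-5 + 12)**2/(121/4))*(-97) + 249 = (7**2*(4/121))*(-97) + 249 = (49*(4/121))*(-97) + 249 = (196/121)*(-97) + 249 = -19012/121 + 249 = 11117/121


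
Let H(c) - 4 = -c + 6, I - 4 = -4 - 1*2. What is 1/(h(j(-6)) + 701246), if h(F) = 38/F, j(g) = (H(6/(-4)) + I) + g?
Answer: 7/4908798 ≈ 1.4260e-6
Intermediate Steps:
I = -2 (I = 4 + (-4 - 1*2) = 4 + (-4 - 2) = 4 - 6 = -2)
H(c) = 10 - c (H(c) = 4 + (-c + 6) = 4 + (6 - c) = 10 - c)
j(g) = 19/2 + g (j(g) = ((10 - 6/(-4)) - 2) + g = ((10 - 6*(-1)/4) - 2) + g = ((10 - 1*(-3/2)) - 2) + g = ((10 + 3/2) - 2) + g = (23/2 - 2) + g = 19/2 + g)
1/(h(j(-6)) + 701246) = 1/(38/(19/2 - 6) + 701246) = 1/(38/(7/2) + 701246) = 1/(38*(2/7) + 701246) = 1/(76/7 + 701246) = 1/(4908798/7) = 7/4908798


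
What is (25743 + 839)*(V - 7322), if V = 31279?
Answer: 636824974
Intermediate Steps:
(25743 + 839)*(V - 7322) = (25743 + 839)*(31279 - 7322) = 26582*23957 = 636824974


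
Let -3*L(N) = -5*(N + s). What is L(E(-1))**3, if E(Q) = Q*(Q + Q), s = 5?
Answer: 42875/27 ≈ 1588.0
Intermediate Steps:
E(Q) = 2*Q**2 (E(Q) = Q*(2*Q) = 2*Q**2)
L(N) = 25/3 + 5*N/3 (L(N) = -(-5)*(N + 5)/3 = -(-5)*(5 + N)/3 = -(-25 - 5*N)/3 = 25/3 + 5*N/3)
L(E(-1))**3 = (25/3 + 5*(2*(-1)**2)/3)**3 = (25/3 + 5*(2*1)/3)**3 = (25/3 + (5/3)*2)**3 = (25/3 + 10/3)**3 = (35/3)**3 = 42875/27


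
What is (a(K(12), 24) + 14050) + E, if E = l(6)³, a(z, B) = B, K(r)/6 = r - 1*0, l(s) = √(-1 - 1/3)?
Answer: 14074 - 8*I*√3/9 ≈ 14074.0 - 1.5396*I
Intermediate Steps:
l(s) = 2*I*√3/3 (l(s) = √(-1 - 1*⅓) = √(-1 - ⅓) = √(-4/3) = 2*I*√3/3)
K(r) = 6*r (K(r) = 6*(r - 1*0) = 6*(r + 0) = 6*r)
E = -8*I*√3/9 (E = (2*I*√3/3)³ = -8*I*√3/9 ≈ -1.5396*I)
(a(K(12), 24) + 14050) + E = (24 + 14050) - 8*I*√3/9 = 14074 - 8*I*√3/9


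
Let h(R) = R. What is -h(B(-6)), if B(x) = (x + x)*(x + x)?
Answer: -144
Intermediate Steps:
B(x) = 4*x² (B(x) = (2*x)*(2*x) = 4*x²)
-h(B(-6)) = -4*(-6)² = -4*36 = -1*144 = -144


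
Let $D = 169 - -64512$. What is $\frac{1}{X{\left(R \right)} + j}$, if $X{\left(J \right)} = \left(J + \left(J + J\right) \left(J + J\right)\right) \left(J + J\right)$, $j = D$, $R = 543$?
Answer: $\frac{1}{1281478435} \approx 7.8035 \cdot 10^{-10}$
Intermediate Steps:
$D = 64681$ ($D = 169 + 64512 = 64681$)
$j = 64681$
$X{\left(J \right)} = 2 J \left(J + 4 J^{2}\right)$ ($X{\left(J \right)} = \left(J + 2 J 2 J\right) 2 J = \left(J + 4 J^{2}\right) 2 J = 2 J \left(J + 4 J^{2}\right)$)
$\frac{1}{X{\left(R \right)} + j} = \frac{1}{543^{2} \left(2 + 8 \cdot 543\right) + 64681} = \frac{1}{294849 \left(2 + 4344\right) + 64681} = \frac{1}{294849 \cdot 4346 + 64681} = \frac{1}{1281413754 + 64681} = \frac{1}{1281478435}$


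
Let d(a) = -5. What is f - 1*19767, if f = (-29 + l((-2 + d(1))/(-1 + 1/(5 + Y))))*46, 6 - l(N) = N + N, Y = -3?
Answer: -22113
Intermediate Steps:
l(N) = 6 - 2*N (l(N) = 6 - (N + N) = 6 - 2*N)
f = -2346 (f = (-29 + (6 - 2*(-2 - 5)/(-1 + 1/(5 - 3))))*46 = (-29 + (6 - (-14)/(-1 + 1/2)))*46 = (-29 + (6 - (-14)/(-1 + ½)))*46 = (-29 + (6 - (-14)/(-½)))*46 = (-29 + (6 - (-14)*(-2)))*46 = (-29 + (6 - 2*14))*46 = (-29 + (6 - 28))*46 = (-29 - 22)*46 = -51*46 = -2346)
f - 1*19767 = -2346 - 1*19767 = -2346 - 19767 = -22113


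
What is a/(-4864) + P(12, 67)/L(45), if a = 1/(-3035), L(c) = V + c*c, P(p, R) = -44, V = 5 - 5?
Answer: -129907307/5978707200 ≈ -0.021728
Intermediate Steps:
V = 0
L(c) = c² (L(c) = 0 + c*c = 0 + c² = c²)
a = -1/3035 ≈ -0.00032949
a/(-4864) + P(12, 67)/L(45) = -1/3035/(-4864) - 44/(45²) = -1/3035*(-1/4864) - 44/2025 = 1/14762240 - 44*1/2025 = 1/14762240 - 44/2025 = -129907307/5978707200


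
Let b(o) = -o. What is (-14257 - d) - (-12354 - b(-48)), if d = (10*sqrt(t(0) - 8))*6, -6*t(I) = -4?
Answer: -1855 - 20*I*sqrt(66) ≈ -1855.0 - 162.48*I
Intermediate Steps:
t(I) = 2/3 (t(I) = -1/6*(-4) = 2/3)
d = 20*I*sqrt(66) (d = (10*sqrt(2/3 - 8))*6 = (10*sqrt(-22/3))*6 = (10*(I*sqrt(66)/3))*6 = (10*I*sqrt(66)/3)*6 = 20*I*sqrt(66) ≈ 162.48*I)
(-14257 - d) - (-12354 - b(-48)) = (-14257 - 20*I*sqrt(66)) - (-12354 - (-1)*(-48)) = (-14257 - 20*I*sqrt(66)) - (-12354 - 1*48) = (-14257 - 20*I*sqrt(66)) - (-12354 - 48) = (-14257 - 20*I*sqrt(66)) - 1*(-12402) = (-14257 - 20*I*sqrt(66)) + 12402 = -1855 - 20*I*sqrt(66)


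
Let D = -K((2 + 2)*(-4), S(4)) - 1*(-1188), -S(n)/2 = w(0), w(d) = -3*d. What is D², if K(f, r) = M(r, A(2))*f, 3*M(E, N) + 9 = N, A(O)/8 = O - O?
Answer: 1299600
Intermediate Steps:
A(O) = 0 (A(O) = 8*(O - O) = 8*0 = 0)
M(E, N) = -3 + N/3
S(n) = 0 (S(n) = -(-6)*0 = -2*0 = 0)
K(f, r) = -3*f (K(f, r) = (-3 + (⅓)*0)*f = (-3 + 0)*f = -3*f)
D = 1140 (D = -(-3)*(2 + 2)*(-4) - 1*(-1188) = -(-3)*4*(-4) + 1188 = -(-3)*(-16) + 1188 = -1*48 + 1188 = -48 + 1188 = 1140)
D² = 1140² = 1299600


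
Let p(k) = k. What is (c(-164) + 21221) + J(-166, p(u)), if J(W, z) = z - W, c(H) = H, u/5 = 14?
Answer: 21293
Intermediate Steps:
u = 70 (u = 5*14 = 70)
(c(-164) + 21221) + J(-166, p(u)) = (-164 + 21221) + (70 - 1*(-166)) = 21057 + (70 + 166) = 21057 + 236 = 21293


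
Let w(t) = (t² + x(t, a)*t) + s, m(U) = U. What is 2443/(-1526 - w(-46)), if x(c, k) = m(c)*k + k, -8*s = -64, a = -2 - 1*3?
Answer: 2443/6700 ≈ 0.36463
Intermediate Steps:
a = -5 (a = -2 - 3 = -5)
s = 8 (s = -⅛*(-64) = 8)
x(c, k) = k + c*k (x(c, k) = c*k + k = k + c*k)
w(t) = 8 + t² + t*(-5 - 5*t) (w(t) = (t² + (-5*(1 + t))*t) + 8 = (t² + (-5 - 5*t)*t) + 8 = (t² + t*(-5 - 5*t)) + 8 = 8 + t² + t*(-5 - 5*t))
2443/(-1526 - w(-46)) = 2443/(-1526 - (8 - 5*(-46) - 4*(-46)²)) = 2443/(-1526 - (8 + 230 - 4*2116)) = 2443/(-1526 - (8 + 230 - 8464)) = 2443/(-1526 - 1*(-8226)) = 2443/(-1526 + 8226) = 2443/6700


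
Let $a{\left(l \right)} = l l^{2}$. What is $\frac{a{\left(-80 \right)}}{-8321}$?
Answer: $\frac{512000}{8321} \approx 61.531$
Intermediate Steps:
$a{\left(l \right)} = l^{3}$
$\frac{a{\left(-80 \right)}}{-8321} = \frac{\left(-80\right)^{3}}{-8321} = \left(-512000\right) \left(- \frac{1}{8321}\right) = \frac{512000}{8321}$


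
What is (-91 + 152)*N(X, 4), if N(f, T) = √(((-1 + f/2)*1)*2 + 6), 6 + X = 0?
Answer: 61*I*√2 ≈ 86.267*I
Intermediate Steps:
X = -6 (X = -6 + 0 = -6)
N(f, T) = √(4 + f) (N(f, T) = √(((-1 + f*(½))*1)*2 + 6) = √(((-1 + f/2)*1)*2 + 6) = √((-1 + f/2)*2 + 6) = √((-2 + f) + 6) = √(4 + f))
(-91 + 152)*N(X, 4) = (-91 + 152)*√(4 - 6) = 61*√(-2) = 61*(I*√2) = 61*I*√2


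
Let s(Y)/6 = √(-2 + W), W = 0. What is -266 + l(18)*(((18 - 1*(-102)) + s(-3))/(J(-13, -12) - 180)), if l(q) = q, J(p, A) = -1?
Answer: -50306/181 - 108*I*√2/181 ≈ -277.93 - 0.84384*I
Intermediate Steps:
s(Y) = 6*I*√2 (s(Y) = 6*√(-2 + 0) = 6*√(-2) = 6*(I*√2) = 6*I*√2)
-266 + l(18)*(((18 - 1*(-102)) + s(-3))/(J(-13, -12) - 180)) = -266 + 18*(((18 - 1*(-102)) + 6*I*√2)/(-1 - 180)) = -266 + 18*(((18 + 102) + 6*I*√2)/(-181)) = -266 + 18*((120 + 6*I*√2)*(-1/181)) = -266 + 18*(-120/181 - 6*I*√2/181) = -266 + (-2160/181 - 108*I*√2/181) = -50306/181 - 108*I*√2/181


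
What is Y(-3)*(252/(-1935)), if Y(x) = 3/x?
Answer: 28/215 ≈ 0.13023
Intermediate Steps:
Y(-3)*(252/(-1935)) = (3/(-3))*(252/(-1935)) = (3*(-1/3))*(252*(-1/1935)) = -1*(-28/215) = 28/215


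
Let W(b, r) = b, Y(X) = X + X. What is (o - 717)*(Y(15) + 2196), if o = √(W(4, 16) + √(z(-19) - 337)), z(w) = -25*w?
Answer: -1596042 + 2226*√(4 + √138) ≈ -1.5872e+6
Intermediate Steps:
Y(X) = 2*X
o = √(4 + √138) (o = √(4 + √(-25*(-19) - 337)) = √(4 + √(475 - 337)) = √(4 + √138) ≈ 3.9683)
(o - 717)*(Y(15) + 2196) = (√(4 + √138) - 717)*(2*15 + 2196) = (-717 + √(4 + √138))*(30 + 2196) = (-717 + √(4 + √138))*2226 = -1596042 + 2226*√(4 + √138)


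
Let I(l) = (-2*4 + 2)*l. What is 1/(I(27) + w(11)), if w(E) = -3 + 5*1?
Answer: -1/160 ≈ -0.0062500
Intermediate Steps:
I(l) = -6*l (I(l) = (-8 + 2)*l = -6*l)
w(E) = 2 (w(E) = -3 + 5 = 2)
1/(I(27) + w(11)) = 1/(-6*27 + 2) = 1/(-162 + 2) = 1/(-160) = -1/160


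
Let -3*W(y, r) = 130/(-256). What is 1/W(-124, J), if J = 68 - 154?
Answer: 384/65 ≈ 5.9077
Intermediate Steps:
J = -86
W(y, r) = 65/384 (W(y, r) = -130/(3*(-256)) = -130*(-1)/(3*256) = -1/3*(-65/128) = 65/384)
1/W(-124, J) = 1/(65/384) = 384/65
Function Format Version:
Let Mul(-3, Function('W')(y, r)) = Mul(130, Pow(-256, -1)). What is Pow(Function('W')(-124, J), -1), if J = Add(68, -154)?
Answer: Rational(384, 65) ≈ 5.9077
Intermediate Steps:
J = -86
Function('W')(y, r) = Rational(65, 384) (Function('W')(y, r) = Mul(Rational(-1, 3), Mul(130, Pow(-256, -1))) = Mul(Rational(-1, 3), Mul(130, Rational(-1, 256))) = Mul(Rational(-1, 3), Rational(-65, 128)) = Rational(65, 384))
Pow(Function('W')(-124, J), -1) = Pow(Rational(65, 384), -1) = Rational(384, 65)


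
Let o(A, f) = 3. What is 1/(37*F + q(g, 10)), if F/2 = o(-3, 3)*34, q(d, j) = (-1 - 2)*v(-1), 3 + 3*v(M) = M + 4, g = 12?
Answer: 1/7548 ≈ 0.00013249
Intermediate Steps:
v(M) = ⅓ + M/3 (v(M) = -1 + (M + 4)/3 = -1 + (4 + M)/3 = -1 + (4/3 + M/3) = ⅓ + M/3)
q(d, j) = 0 (q(d, j) = (-1 - 2)*(⅓ + (⅓)*(-1)) = -3*(⅓ - ⅓) = -3*0 = 0)
F = 204 (F = 2*(3*34) = 2*102 = 204)
1/(37*F + q(g, 10)) = 1/(37*204 + 0) = 1/(7548 + 0) = 1/7548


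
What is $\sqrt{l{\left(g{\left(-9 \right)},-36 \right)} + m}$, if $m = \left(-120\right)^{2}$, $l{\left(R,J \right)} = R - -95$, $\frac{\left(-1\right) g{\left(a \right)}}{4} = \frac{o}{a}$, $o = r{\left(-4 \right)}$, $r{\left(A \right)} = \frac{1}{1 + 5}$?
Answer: $\frac{\sqrt{1174101}}{9} \approx 120.4$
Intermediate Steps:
$r{\left(A \right)} = \frac{1}{6}$
$o = \frac{1}{6} \approx 0.16667$
$g{\left(a \right)} = - \frac{2}{3 a}$ ($g{\left(a \right)} = - 4 \frac{1}{6 a} = - \frac{2}{3 a}$)
$l{\left(R,J \right)} = 95 + R$ ($l{\left(R,J \right)} = R + 95 = 95 + R$)
$m = 14400$
$\sqrt{l{\left(g{\left(-9 \right)},-36 \right)} + m} = \sqrt{\left(95 - \frac{2}{3 \left(-9\right)}\right) + 14400} = \sqrt{\left(95 - - \frac{2}{27}\right) + 14400} = \sqrt{\left(95 + \frac{2}{27}\right) + 14400} = \sqrt{\frac{2567}{27} + 14400} = \sqrt{\frac{391367}{27}} = \frac{\sqrt{1174101}}{9}$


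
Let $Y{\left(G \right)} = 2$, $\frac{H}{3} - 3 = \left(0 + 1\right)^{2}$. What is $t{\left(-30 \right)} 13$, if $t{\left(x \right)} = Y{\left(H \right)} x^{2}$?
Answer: $23400$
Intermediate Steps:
$H = 12$ ($H = 9 + 3 \left(0 + 1\right)^{2} = 9 + 3 \cdot 1^{2} = 9 + 3 \cdot 1 = 9 + 3 = 12$)
$t{\left(x \right)} = 2 x^{2}$
$t{\left(-30 \right)} 13 = 2 \left(-30\right)^{2} \cdot 13 = 2 \cdot 900 \cdot 13 = 1800 \cdot 13 = 23400$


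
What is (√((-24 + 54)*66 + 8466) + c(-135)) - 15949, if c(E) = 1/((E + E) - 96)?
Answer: -5837335/366 + √10446 ≈ -15847.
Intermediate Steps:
c(E) = 1/(-96 + 2*E) (c(E) = 1/(2*E - 96) = 1/(-96 + 2*E))
(√((-24 + 54)*66 + 8466) + c(-135)) - 15949 = (√((-24 + 54)*66 + 8466) + 1/(2*(-48 - 135))) - 15949 = (√(30*66 + 8466) + (½)/(-183)) - 15949 = (√(1980 + 8466) + (½)*(-1/183)) - 15949 = (√10446 - 1/366) - 15949 = (-1/366 + √10446) - 15949 = -5837335/366 + √10446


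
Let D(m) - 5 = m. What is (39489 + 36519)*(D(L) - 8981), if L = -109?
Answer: -690532680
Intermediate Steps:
D(m) = 5 + m
(39489 + 36519)*(D(L) - 8981) = (39489 + 36519)*((5 - 109) - 8981) = 76008*(-104 - 8981) = 76008*(-9085) = -690532680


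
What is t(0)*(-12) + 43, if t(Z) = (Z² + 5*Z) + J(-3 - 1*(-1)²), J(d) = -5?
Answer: 103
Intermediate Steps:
t(Z) = -5 + Z² + 5*Z (t(Z) = (Z² + 5*Z) - 5 = -5 + Z² + 5*Z)
t(0)*(-12) + 43 = (-5 + 0² + 5*0)*(-12) + 43 = (-5 + 0 + 0)*(-12) + 43 = -5*(-12) + 43 = 60 + 43 = 103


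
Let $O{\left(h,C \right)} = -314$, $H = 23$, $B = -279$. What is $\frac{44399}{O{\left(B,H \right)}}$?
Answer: $- \frac{44399}{314} \approx -141.4$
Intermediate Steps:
$\frac{44399}{O{\left(B,H \right)}} = \frac{44399}{-314} = 44399 \left(- \frac{1}{314}\right) = - \frac{44399}{314}$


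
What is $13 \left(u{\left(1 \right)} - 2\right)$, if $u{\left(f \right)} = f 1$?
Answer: $-13$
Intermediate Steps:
$u{\left(f \right)} = f$
$13 \left(u{\left(1 \right)} - 2\right) = 13 \left(1 - 2\right) = 13 \left(-1\right) = -13$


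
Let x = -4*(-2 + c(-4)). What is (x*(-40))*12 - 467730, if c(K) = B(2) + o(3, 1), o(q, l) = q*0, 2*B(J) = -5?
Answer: -476370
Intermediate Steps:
B(J) = -5/2 (B(J) = (½)*(-5) = -5/2)
o(q, l) = 0
c(K) = -5/2 (c(K) = -5/2 + 0 = -5/2)
x = 18 (x = -4*(-2 - 5/2) = -4*(-9/2) = 18)
(x*(-40))*12 - 467730 = (18*(-40))*12 - 467730 = -720*12 - 467730 = -8640 - 467730 = -476370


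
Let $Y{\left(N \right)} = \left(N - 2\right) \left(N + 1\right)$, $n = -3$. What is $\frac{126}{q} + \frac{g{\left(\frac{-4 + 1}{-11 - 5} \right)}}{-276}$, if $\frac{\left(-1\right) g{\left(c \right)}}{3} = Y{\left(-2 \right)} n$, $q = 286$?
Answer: $\frac{1020}{3289} \approx 0.31012$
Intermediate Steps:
$Y{\left(N \right)} = \left(1 + N\right) \left(-2 + N\right)$ ($Y{\left(N \right)} = \left(-2 + N\right) \left(1 + N\right) = \left(1 + N\right) \left(-2 + N\right)$)
$g{\left(c \right)} = 36$ ($g{\left(c \right)} = - 3 \left(-2 + \left(-2\right)^{2} - -2\right) \left(-3\right) = - 3 \left(-2 + 4 + 2\right) \left(-3\right) = - 3 \cdot 4 \left(-3\right) = \left(-3\right) \left(-12\right) = 36$)
$\frac{126}{q} + \frac{g{\left(\frac{-4 + 1}{-11 - 5} \right)}}{-276} = \frac{126}{286} + \frac{36}{-276} = 126 \cdot \frac{1}{286} + 36 \left(- \frac{1}{276}\right) = \frac{63}{143} - \frac{3}{23} = \frac{1020}{3289}$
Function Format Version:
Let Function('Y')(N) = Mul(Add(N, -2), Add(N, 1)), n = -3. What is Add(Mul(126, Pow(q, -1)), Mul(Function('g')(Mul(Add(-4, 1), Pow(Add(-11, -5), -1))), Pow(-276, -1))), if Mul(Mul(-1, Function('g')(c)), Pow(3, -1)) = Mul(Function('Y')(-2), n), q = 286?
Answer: Rational(1020, 3289) ≈ 0.31012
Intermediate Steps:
Function('Y')(N) = Mul(Add(1, N), Add(-2, N)) (Function('Y')(N) = Mul(Add(-2, N), Add(1, N)) = Mul(Add(1, N), Add(-2, N)))
Function('g')(c) = 36 (Function('g')(c) = Mul(-3, Mul(Add(-2, Pow(-2, 2), Mul(-1, -2)), -3)) = Mul(-3, Mul(Add(-2, 4, 2), -3)) = Mul(-3, Mul(4, -3)) = Mul(-3, -12) = 36)
Add(Mul(126, Pow(q, -1)), Mul(Function('g')(Mul(Add(-4, 1), Pow(Add(-11, -5), -1))), Pow(-276, -1))) = Add(Mul(126, Pow(286, -1)), Mul(36, Pow(-276, -1))) = Add(Mul(126, Rational(1, 286)), Mul(36, Rational(-1, 276))) = Add(Rational(63, 143), Rational(-3, 23)) = Rational(1020, 3289)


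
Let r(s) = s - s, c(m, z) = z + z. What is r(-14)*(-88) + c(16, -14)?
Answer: -28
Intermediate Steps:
c(m, z) = 2*z
r(s) = 0
r(-14)*(-88) + c(16, -14) = 0*(-88) + 2*(-14) = 0 - 28 = -28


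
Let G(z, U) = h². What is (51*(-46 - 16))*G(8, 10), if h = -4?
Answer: -50592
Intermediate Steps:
G(z, U) = 16 (G(z, U) = (-4)² = 16)
(51*(-46 - 16))*G(8, 10) = (51*(-46 - 16))*16 = (51*(-62))*16 = -3162*16 = -50592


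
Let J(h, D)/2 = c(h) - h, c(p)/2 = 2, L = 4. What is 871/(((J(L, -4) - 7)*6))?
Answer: -871/42 ≈ -20.738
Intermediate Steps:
c(p) = 4 (c(p) = 2*2 = 4)
J(h, D) = 8 - 2*h (J(h, D) = 2*(4 - h) = 8 - 2*h)
871/(((J(L, -4) - 7)*6)) = 871/((((8 - 2*4) - 7)*6)) = 871/((((8 - 8) - 7)*6)) = 871/(((0 - 7)*6)) = 871/((-7*6)) = 871/(-42) = 871*(-1/42) = -871/42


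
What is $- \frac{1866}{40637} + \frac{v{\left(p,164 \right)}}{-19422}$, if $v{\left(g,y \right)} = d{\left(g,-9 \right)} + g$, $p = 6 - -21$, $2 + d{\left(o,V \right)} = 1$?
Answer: $- \frac{1434539}{30355839} \approx -0.047257$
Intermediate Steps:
$d{\left(o,V \right)} = -1$ ($d{\left(o,V \right)} = -2 + 1 = -1$)
$p = 27$ ($p = 6 + 21 = 27$)
$v{\left(g,y \right)} = -1 + g$
$- \frac{1866}{40637} + \frac{v{\left(p,164 \right)}}{-19422} = - \frac{1866}{40637} + \frac{-1 + 27}{-19422} = \left(-1866\right) \frac{1}{40637} + 26 \left(- \frac{1}{19422}\right) = - \frac{1866}{40637} - \frac{1}{747} = - \frac{1434539}{30355839}$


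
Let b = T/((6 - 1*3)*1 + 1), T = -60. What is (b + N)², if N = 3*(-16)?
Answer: 3969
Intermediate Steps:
N = -48
b = -15 (b = -60/((6 - 1*3)*1 + 1) = -60/((6 - 3)*1 + 1) = -60/(3*1 + 1) = -60/(3 + 1) = -60/4 = -60*¼ = -15)
(b + N)² = (-15 - 48)² = (-63)² = 3969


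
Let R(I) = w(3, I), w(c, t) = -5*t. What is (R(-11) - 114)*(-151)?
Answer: 8909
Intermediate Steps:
R(I) = -5*I
(R(-11) - 114)*(-151) = (-5*(-11) - 114)*(-151) = (55 - 114)*(-151) = -59*(-151) = 8909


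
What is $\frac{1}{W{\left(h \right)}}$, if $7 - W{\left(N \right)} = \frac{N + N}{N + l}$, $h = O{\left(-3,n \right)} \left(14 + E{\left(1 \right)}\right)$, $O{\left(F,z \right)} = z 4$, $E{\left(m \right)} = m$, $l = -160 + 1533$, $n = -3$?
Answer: $\frac{1193}{8711} \approx 0.13695$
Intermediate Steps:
$l = 1373$
$O{\left(F,z \right)} = 4 z$
$h = -180$ ($h = 4 \left(-3\right) \left(14 + 1\right) = \left(-12\right) 15 = -180$)
$W{\left(N \right)} = 7 - \frac{2 N}{1373 + N}$ ($W{\left(N \right)} = 7 - \frac{N + N}{N + 1373} = 7 - \frac{2 N}{1373 + N}$)
$\frac{1}{W{\left(h \right)}} = \frac{1}{\frac{1}{1373 - 180} \left(9611 + 5 \left(-180\right)\right)} = \frac{1}{\frac{1}{1193} \left(9611 - 900\right)} = \frac{1}{\frac{1}{1193} \cdot 8711} = \frac{1}{\frac{8711}{1193}} = \frac{1193}{8711}$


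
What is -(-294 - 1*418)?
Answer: 712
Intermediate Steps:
-(-294 - 1*418) = -(-294 - 418) = -1*(-712) = 712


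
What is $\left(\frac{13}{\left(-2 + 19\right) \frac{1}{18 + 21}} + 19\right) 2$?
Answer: $\frac{1660}{17} \approx 97.647$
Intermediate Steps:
$\left(\frac{13}{\left(-2 + 19\right) \frac{1}{18 + 21}} + 19\right) 2 = \left(\frac{13}{17 \cdot \frac{1}{39}} + 19\right) 2 = \left(\frac{13}{\frac{17}{39}} + 19\right) 2 = \left(13 \cdot \frac{39}{17} + 19\right) 2 = \left(\frac{507}{17} + 19\right) 2 = \frac{830}{17} \cdot 2 = \frac{1660}{17}$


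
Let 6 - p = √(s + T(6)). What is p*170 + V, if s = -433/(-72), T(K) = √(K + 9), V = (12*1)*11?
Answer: 1152 - 85*√(866 + 144*√15)/6 ≈ 617.46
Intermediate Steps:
V = 132 (V = 12*11 = 132)
T(K) = √(9 + K)
s = 433/72 (s = -433*(-1/72) = 433/72 ≈ 6.0139)
p = 6 - √(433/72 + √15) (p = 6 - √(433/72 + √(9 + 6)) = 6 - √(433/72 + √15) ≈ 2.8557)
p*170 + V = (6 - √(866 + 144*√15)/12)*170 + 132 = (1020 - 85*√(866 + 144*√15)/6) + 132 = 1152 - 85*√(866 + 144*√15)/6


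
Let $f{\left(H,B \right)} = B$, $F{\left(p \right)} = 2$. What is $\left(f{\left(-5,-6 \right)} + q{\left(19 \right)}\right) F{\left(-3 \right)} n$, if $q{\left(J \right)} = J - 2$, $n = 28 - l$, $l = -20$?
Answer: $1056$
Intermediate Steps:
$n = 48$ ($n = 28 - -20 = 28 + 20 = 48$)
$q{\left(J \right)} = -2 + J$
$\left(f{\left(-5,-6 \right)} + q{\left(19 \right)}\right) F{\left(-3 \right)} n = \left(-6 + \left(-2 + 19\right)\right) 2 \cdot 48 = \left(-6 + 17\right) 96 = 11 \cdot 96 = 1056$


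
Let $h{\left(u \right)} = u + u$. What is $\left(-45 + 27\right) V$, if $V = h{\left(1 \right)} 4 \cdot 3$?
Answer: $-432$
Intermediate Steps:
$h{\left(u \right)} = 2 u$
$V = 24$ ($V = 2 \cdot 1 \cdot 4 \cdot 3 = 2 \cdot 4 \cdot 3 = 8 \cdot 3 = 24$)
$\left(-45 + 27\right) V = \left(-45 + 27\right) 24 = \left(-18\right) 24 = -432$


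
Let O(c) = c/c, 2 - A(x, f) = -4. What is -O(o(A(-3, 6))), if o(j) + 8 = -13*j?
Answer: -1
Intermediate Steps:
A(x, f) = 6 (A(x, f) = 2 - 1*(-4) = 2 + 4 = 6)
o(j) = -8 - 13*j
O(c) = 1
-O(o(A(-3, 6))) = -1*1 = -1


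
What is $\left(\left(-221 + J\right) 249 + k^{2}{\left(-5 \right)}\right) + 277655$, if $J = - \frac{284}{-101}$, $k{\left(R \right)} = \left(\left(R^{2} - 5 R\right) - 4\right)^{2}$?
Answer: $\frac{474778998}{101} \approx 4.7008 \cdot 10^{6}$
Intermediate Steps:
$k{\left(R \right)} = \left(-4 + R^{2} - 5 R\right)^{2}$
$J = \frac{284}{101}$ ($J = \left(-284\right) \left(- \frac{1}{101}\right) = \frac{284}{101} \approx 2.8119$)
$\left(\left(-221 + J\right) 249 + k^{2}{\left(-5 \right)}\right) + 277655 = \left(\left(-221 + \frac{284}{101}\right) 249 + \left(\left(4 - \left(-5\right)^{2} + 5 \left(-5\right)\right)^{2}\right)^{2}\right) + 277655 = \left(\left(- \frac{22037}{101}\right) 249 + \left(\left(4 - 25 - 25\right)^{2}\right)^{2}\right) + 277655 = \left(- \frac{5487213}{101} + \left(\left(4 - 25 - 25\right)^{2}\right)^{2}\right) + 277655 = \left(- \frac{5487213}{101} + \left(\left(-46\right)^{2}\right)^{2}\right) + 277655 = \left(- \frac{5487213}{101} + 2116^{2}\right) + 277655 = \left(- \frac{5487213}{101} + 4477456\right) + 277655 = \frac{446735843}{101} + 277655 = \frac{474778998}{101}$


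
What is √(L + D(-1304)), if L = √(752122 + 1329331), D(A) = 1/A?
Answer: √(-326 + 425104*√2081453)/652 ≈ 37.983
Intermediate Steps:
L = √2081453 ≈ 1442.7
√(L + D(-1304)) = √(√2081453 + 1/(-1304)) = √(√2081453 - 1/1304) = √(-1/1304 + √2081453)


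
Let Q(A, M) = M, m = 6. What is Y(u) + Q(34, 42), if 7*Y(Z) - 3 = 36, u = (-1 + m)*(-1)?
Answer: 333/7 ≈ 47.571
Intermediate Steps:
u = -5 (u = (-1 + 6)*(-1) = 5*(-1) = -5)
Y(Z) = 39/7 (Y(Z) = 3/7 + (⅐)*36 = 3/7 + 36/7 = 39/7)
Y(u) + Q(34, 42) = 39/7 + 42 = 333/7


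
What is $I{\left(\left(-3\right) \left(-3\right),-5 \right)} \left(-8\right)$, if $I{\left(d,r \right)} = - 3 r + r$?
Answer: $-80$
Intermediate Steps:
$I{\left(d,r \right)} = - 2 r$
$I{\left(\left(-3\right) \left(-3\right),-5 \right)} \left(-8\right) = \left(-2\right) \left(-5\right) \left(-8\right) = 10 \left(-8\right) = -80$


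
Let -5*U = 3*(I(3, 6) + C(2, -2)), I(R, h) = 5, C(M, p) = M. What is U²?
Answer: 441/25 ≈ 17.640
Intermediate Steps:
U = -21/5 (U = -3*(5 + 2)/5 = -3*7/5 = -⅕*21 = -21/5 ≈ -4.2000)
U² = (-21/5)² = 441/25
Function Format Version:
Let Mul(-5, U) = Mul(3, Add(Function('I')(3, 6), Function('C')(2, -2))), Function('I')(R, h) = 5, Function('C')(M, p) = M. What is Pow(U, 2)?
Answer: Rational(441, 25) ≈ 17.640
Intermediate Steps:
U = Rational(-21, 5) (U = Mul(Rational(-1, 5), Mul(3, Add(5, 2))) = Mul(Rational(-1, 5), Mul(3, 7)) = Mul(Rational(-1, 5), 21) = Rational(-21, 5) ≈ -4.2000)
Pow(U, 2) = Pow(Rational(-21, 5), 2) = Rational(441, 25)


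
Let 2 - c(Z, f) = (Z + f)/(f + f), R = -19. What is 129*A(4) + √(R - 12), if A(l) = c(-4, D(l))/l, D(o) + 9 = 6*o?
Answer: 2107/40 + I*√31 ≈ 52.675 + 5.5678*I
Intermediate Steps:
D(o) = -9 + 6*o
c(Z, f) = 2 - (Z + f)/(2*f) (c(Z, f) = 2 - (Z + f)/(f + f) = 2 - (Z + f)/(2*f))
A(l) = (-23 + 18*l)/(2*l*(-9 + 6*l)) (A(l) = ((-1*(-4) + 3*(-9 + 6*l))/(2*(-9 + 6*l)))/l = ((4 + (-27 + 18*l))/(2*(-9 + 6*l)))/l = ((-23 + 18*l)/(2*(-9 + 6*l)))/l = (-23 + 18*l)/(2*l*(-9 + 6*l)))
129*A(4) + √(R - 12) = 129*((⅙)*(-23 + 18*4)/(4*(-3 + 2*4))) + √(-19 - 12) = 129*((⅙)*(¼)*(-23 + 72)/(-3 + 8)) + √(-31) = 129*((⅙)*(¼)*49/5) + I*√31 = 129*((⅙)*(¼)*(⅕)*49) + I*√31 = 129*(49/120) + I*√31 = 2107/40 + I*√31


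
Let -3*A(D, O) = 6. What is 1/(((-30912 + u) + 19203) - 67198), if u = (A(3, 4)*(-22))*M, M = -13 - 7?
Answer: -1/79787 ≈ -1.2533e-5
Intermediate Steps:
M = -20
A(D, O) = -2 (A(D, O) = -⅓*6 = -2)
u = -880 (u = -2*(-22)*(-20) = 44*(-20) = -880)
1/(((-30912 + u) + 19203) - 67198) = 1/(((-30912 - 880) + 19203) - 67198) = 1/((-31792 + 19203) - 67198) = 1/(-12589 - 67198) = 1/(-79787) = -1/79787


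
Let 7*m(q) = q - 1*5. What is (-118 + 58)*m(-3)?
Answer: 480/7 ≈ 68.571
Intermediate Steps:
m(q) = -5/7 + q/7 (m(q) = (q - 1*5)/7 = (q - 5)/7 = (-5 + q)/7 = -5/7 + q/7)
(-118 + 58)*m(-3) = (-118 + 58)*(-5/7 + (1/7)*(-3)) = -60*(-5/7 - 3/7) = -60*(-8/7) = 480/7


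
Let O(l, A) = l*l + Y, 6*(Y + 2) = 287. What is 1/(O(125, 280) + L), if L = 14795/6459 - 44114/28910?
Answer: 26675670/418050377357 ≈ 6.3810e-5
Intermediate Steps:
Y = 275/6 (Y = -2 + (1/6)*287 = -2 + 287/6 = 275/6 ≈ 45.833)
O(l, A) = 275/6 + l**2 (O(l, A) = l*l + 275/6 = l**2 + 275/6 = 275/6 + l**2)
L = 10199366/13337835 (L = 14795*(1/6459) - 44114*1/28910 = 14795/6459 - 3151/2065 = 10199366/13337835 ≈ 0.76469)
1/(O(125, 280) + L) = 1/((275/6 + 125**2) + 10199366/13337835) = 1/((275/6 + 15625) + 10199366/13337835) = 1/(94025/6 + 10199366/13337835) = 1/(418050377357/26675670) = 26675670/418050377357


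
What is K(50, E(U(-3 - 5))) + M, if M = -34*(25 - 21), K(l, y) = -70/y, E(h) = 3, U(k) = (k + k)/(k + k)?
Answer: -478/3 ≈ -159.33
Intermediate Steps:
U(k) = 1 (U(k) = (2*k)/((2*k)) = (2*k)*(1/(2*k)) = 1)
M = -136 (M = -34*4 = -136)
K(50, E(U(-3 - 5))) + M = -70/3 - 136 = -478/3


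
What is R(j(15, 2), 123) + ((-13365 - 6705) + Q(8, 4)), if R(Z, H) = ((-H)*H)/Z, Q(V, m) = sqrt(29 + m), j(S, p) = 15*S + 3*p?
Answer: -1550433/77 + sqrt(33) ≈ -20130.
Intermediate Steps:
j(S, p) = 3*p + 15*S
R(Z, H) = -H**2/Z (R(Z, H) = (-H**2)/Z = -H**2/Z)
R(j(15, 2), 123) + ((-13365 - 6705) + Q(8, 4)) = -1*123**2/(3*2 + 15*15) + ((-13365 - 6705) + sqrt(29 + 4)) = -1*15129/(6 + 225) + (-20070 + sqrt(33)) = -1*15129/231 + (-20070 + sqrt(33)) = -1*15129*1/231 + (-20070 + sqrt(33)) = -5043/77 + (-20070 + sqrt(33)) = -1550433/77 + sqrt(33)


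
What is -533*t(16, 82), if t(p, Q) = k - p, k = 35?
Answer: -10127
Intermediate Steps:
t(p, Q) = 35 - p
-533*t(16, 82) = -533*(35 - 1*16) = -533*(35 - 16) = -533*19 = -10127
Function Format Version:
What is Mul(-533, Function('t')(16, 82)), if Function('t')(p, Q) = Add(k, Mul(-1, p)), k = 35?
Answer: -10127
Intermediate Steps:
Function('t')(p, Q) = Add(35, Mul(-1, p))
Mul(-533, Function('t')(16, 82)) = Mul(-533, Add(35, Mul(-1, 16))) = Mul(-533, Add(35, -16)) = Mul(-533, 19) = -10127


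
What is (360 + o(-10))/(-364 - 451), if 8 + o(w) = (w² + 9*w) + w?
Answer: -352/815 ≈ -0.43190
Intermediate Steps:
o(w) = -8 + w² + 10*w (o(w) = -8 + ((w² + 9*w) + w) = -8 + (w² + 10*w) = -8 + w² + 10*w)
(360 + o(-10))/(-364 - 451) = (360 + (-8 + (-10)² + 10*(-10)))/(-364 - 451) = (360 + (-8 + 100 - 100))/(-815) = (360 - 8)*(-1/815) = 352*(-1/815) = -352/815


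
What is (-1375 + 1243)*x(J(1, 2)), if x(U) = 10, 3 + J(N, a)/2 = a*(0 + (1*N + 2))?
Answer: -1320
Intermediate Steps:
J(N, a) = -6 + 2*a*(2 + N) (J(N, a) = -6 + 2*(a*(0 + (1*N + 2))) = -6 + 2*(a*(0 + (N + 2))) = -6 + 2*(a*(0 + (2 + N))) = -6 + 2*(a*(2 + N)) = -6 + 2*a*(2 + N))
(-1375 + 1243)*x(J(1, 2)) = (-1375 + 1243)*10 = -132*10 = -1320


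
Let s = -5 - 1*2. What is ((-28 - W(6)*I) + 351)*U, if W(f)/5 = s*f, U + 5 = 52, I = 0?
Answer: 15181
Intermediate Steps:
U = 47 (U = -5 + 52 = 47)
s = -7 (s = -5 - 2 = -7)
W(f) = -35*f (W(f) = 5*(-7*f) = -35*f)
((-28 - W(6)*I) + 351)*U = ((-28 - (-35*6)*0) + 351)*47 = ((-28 - (-210)*0) + 351)*47 = ((-28 - 1*0) + 351)*47 = ((-28 + 0) + 351)*47 = (-28 + 351)*47 = 323*47 = 15181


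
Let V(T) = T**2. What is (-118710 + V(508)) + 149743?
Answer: 289097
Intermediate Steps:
(-118710 + V(508)) + 149743 = (-118710 + 508**2) + 149743 = (-118710 + 258064) + 149743 = 139354 + 149743 = 289097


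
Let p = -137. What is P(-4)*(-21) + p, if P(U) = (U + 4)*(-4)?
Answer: -137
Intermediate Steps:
P(U) = -16 - 4*U (P(U) = (4 + U)*(-4) = -16 - 4*U)
P(-4)*(-21) + p = (-16 - 4*(-4))*(-21) - 137 = (-16 + 16)*(-21) - 137 = 0*(-21) - 137 = 0 - 137 = -137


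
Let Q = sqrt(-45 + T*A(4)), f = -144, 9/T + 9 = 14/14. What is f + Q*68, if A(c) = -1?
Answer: -144 + 51*I*sqrt(78) ≈ -144.0 + 450.42*I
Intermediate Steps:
T = -9/8 (T = 9/(-9 + 14/14) = 9/(-9 + 14*(1/14)) = 9/(-9 + 1) = 9/(-8) = 9*(-1/8) = -9/8 ≈ -1.1250)
Q = 3*I*sqrt(78)/4 (Q = sqrt(-45 - 9/8*(-1)) = sqrt(-45 + 9/8) = sqrt(-351/8) = 3*I*sqrt(78)/4 ≈ 6.6238*I)
f + Q*68 = -144 + (3*I*sqrt(78)/4)*68 = -144 + 51*I*sqrt(78)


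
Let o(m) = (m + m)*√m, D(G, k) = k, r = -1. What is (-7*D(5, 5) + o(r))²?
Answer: 1221 + 140*I ≈ 1221.0 + 140.0*I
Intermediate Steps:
o(m) = 2*m^(3/2) (o(m) = (2*m)*√m = 2*m^(3/2))
(-7*D(5, 5) + o(r))² = (-7*5 + 2*(-1)^(3/2))² = (-35 + 2*(-I))² = (-35 - 2*I)²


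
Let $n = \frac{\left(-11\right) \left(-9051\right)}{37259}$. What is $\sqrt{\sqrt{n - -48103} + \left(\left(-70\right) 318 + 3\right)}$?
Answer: $\frac{\sqrt{-30897903683817 + 37259 \sqrt{66781885438642}}}{37259} \approx 148.45 i$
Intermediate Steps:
$n = \frac{99561}{37259}$ ($n = 99561 \cdot \frac{1}{37259} = \frac{99561}{37259} \approx 2.6721$)
$\sqrt{\sqrt{n - -48103} + \left(\left(-70\right) 318 + 3\right)} = \sqrt{\sqrt{\frac{99561}{37259} - -48103} + \left(\left(-70\right) 318 + 3\right)} = \sqrt{\sqrt{\frac{99561}{37259} + \left(-11930 + 60033\right)} + \left(-22260 + 3\right)} = \sqrt{\sqrt{\frac{99561}{37259} + 48103} - 22257} = \sqrt{\sqrt{\frac{1792369238}{37259}} - 22257} = \sqrt{\frac{\sqrt{66781885438642}}{37259} - 22257} = \sqrt{-22257 + \frac{\sqrt{66781885438642}}{37259}}$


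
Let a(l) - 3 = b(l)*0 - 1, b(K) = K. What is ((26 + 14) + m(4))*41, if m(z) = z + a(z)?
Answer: 1886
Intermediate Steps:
a(l) = 2 (a(l) = 3 + (l*0 - 1) = 3 + (0 - 1) = 3 - 1 = 2)
m(z) = 2 + z (m(z) = z + 2 = 2 + z)
((26 + 14) + m(4))*41 = ((26 + 14) + (2 + 4))*41 = (40 + 6)*41 = 46*41 = 1886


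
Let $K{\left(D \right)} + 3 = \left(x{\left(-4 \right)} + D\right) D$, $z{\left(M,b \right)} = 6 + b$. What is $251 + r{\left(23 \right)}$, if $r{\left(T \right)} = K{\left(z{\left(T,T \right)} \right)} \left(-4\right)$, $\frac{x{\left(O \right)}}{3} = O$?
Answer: $-1709$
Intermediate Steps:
$x{\left(O \right)} = 3 O$
$K{\left(D \right)} = -3 + D \left(-12 + D\right)$ ($K{\left(D \right)} = -3 + \left(3 \left(-4\right) + D\right) D = -3 + \left(-12 + D\right) D = -3 + D \left(-12 + D\right)$)
$r{\left(T \right)} = 300 - 4 \left(6 + T\right)^{2} + 48 T$ ($r{\left(T \right)} = \left(-3 + \left(6 + T\right)^{2} - 12 \left(6 + T\right)\right) \left(-4\right) = \left(-3 + \left(6 + T\right)^{2} - \left(72 + 12 T\right)\right) \left(-4\right) = \left(-75 + \left(6 + T\right)^{2} - 12 T\right) \left(-4\right) = 300 - 4 \left(6 + T\right)^{2} + 48 T$)
$251 + r{\left(23 \right)} = 251 + \left(156 - 4 \cdot 23^{2}\right) = 251 + \left(156 - 2116\right) = 251 - 1960 = -1709$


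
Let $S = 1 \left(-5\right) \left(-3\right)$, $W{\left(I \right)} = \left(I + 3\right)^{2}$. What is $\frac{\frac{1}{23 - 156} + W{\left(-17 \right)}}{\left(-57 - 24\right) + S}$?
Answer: $- \frac{8689}{2926} \approx -2.9696$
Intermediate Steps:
$W{\left(I \right)} = \left(3 + I\right)^{2}$
$S = 15$ ($S = \left(-5\right) \left(-3\right) = 15$)
$\frac{\frac{1}{23 - 156} + W{\left(-17 \right)}}{\left(-57 - 24\right) + S} = \frac{\frac{1}{23 - 156} + \left(3 - 17\right)^{2}}{\left(-57 - 24\right) + 15} = \frac{\frac{1}{-133} + \left(-14\right)^{2}}{\left(-57 - 24\right) + 15} = \frac{- \frac{1}{133} + 196}{-81 + 15} = \frac{26067}{133 \left(-66\right)} = \frac{26067}{133} \left(- \frac{1}{66}\right) = - \frac{8689}{2926}$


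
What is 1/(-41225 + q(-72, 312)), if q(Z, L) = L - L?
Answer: -1/41225 ≈ -2.4257e-5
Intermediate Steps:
q(Z, L) = 0
1/(-41225 + q(-72, 312)) = 1/(-41225 + 0) = 1/(-41225) = -1/41225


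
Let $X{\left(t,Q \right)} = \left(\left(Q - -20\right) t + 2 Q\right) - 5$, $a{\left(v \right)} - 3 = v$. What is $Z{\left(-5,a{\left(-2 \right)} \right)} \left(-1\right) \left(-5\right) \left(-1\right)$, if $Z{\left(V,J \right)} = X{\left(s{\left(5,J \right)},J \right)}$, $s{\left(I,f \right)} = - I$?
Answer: $540$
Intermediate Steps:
$a{\left(v \right)} = 3 + v$
$X{\left(t,Q \right)} = -5 + 2 Q + t \left(20 + Q\right)$ ($X{\left(t,Q \right)} = \left(\left(Q + 20\right) t + 2 Q\right) - 5 = \left(\left(20 + Q\right) t + 2 Q\right) - 5 = \left(t \left(20 + Q\right) + 2 Q\right) - 5 = \left(2 Q + t \left(20 + Q\right)\right) - 5 = -5 + 2 Q + t \left(20 + Q\right)$)
$Z{\left(V,J \right)} = -105 - 3 J$ ($Z{\left(V,J \right)} = -5 + 2 J + 20 \left(\left(-1\right) 5\right) + J \left(\left(-1\right) 5\right) = -5 + 2 J + 20 \left(-5\right) + J \left(-5\right) = -5 + 2 J - 100 - 5 J = -105 - 3 J$)
$Z{\left(-5,a{\left(-2 \right)} \right)} \left(-1\right) \left(-5\right) \left(-1\right) = \left(-105 - 3 \left(3 - 2\right)\right) \left(-1\right) \left(-5\right) \left(-1\right) = \left(-105 - 3\right) 5 \left(-1\right) = \left(-105 - 3\right) \left(-5\right) = \left(-108\right) \left(-5\right) = 540$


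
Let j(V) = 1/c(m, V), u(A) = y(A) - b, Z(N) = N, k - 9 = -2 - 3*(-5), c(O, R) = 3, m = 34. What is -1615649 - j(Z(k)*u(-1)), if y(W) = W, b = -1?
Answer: -4846948/3 ≈ -1.6157e+6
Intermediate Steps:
k = 22 (k = 9 + (-2 - 3*(-5)) = 9 + (-2 + 15) = 9 + 13 = 22)
u(A) = 1 + A (u(A) = A - 1*(-1) = A + 1 = 1 + A)
j(V) = 1/3
-1615649 - j(Z(k)*u(-1)) = -1615649 - 1*1/3 = -1615649 - 1/3 = -4846948/3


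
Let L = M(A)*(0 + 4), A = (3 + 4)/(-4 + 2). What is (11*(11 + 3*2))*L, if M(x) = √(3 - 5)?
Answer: 748*I*√2 ≈ 1057.8*I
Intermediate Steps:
A = -7/2 (A = 7/(-2) = 7*(-½) = -7/2 ≈ -3.5000)
M(x) = I*√2 (M(x) = √(-2) = I*√2)
L = 4*I*√2 (L = (I*√2)*(0 + 4) = (I*√2)*4 = 4*I*√2 ≈ 5.6569*I)
(11*(11 + 3*2))*L = (11*(11 + 3*2))*(4*I*√2) = (11*(11 + 6))*(4*I*√2) = (11*17)*(4*I*√2) = 187*(4*I*√2) = 748*I*√2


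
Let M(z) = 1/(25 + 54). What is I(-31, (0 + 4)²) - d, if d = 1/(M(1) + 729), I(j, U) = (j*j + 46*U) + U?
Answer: 98655017/57592 ≈ 1713.0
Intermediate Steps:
I(j, U) = j² + 47*U (I(j, U) = (j² + 46*U) + U = j² + 47*U)
M(z) = 1/79
d = 79/57592 (d = 1/(1/79 + 729) = 1/(57592/79) = 79/57592 ≈ 0.0013717)
I(-31, (0 + 4)²) - d = ((-31)² + 47*(0 + 4)²) - 1*79/57592 = (961 + 47*4²) - 79/57592 = (961 + 47*16) - 79/57592 = (961 + 752) - 79/57592 = 1713 - 79/57592 = 98655017/57592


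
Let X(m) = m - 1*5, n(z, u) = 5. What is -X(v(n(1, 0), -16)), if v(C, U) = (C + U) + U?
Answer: 32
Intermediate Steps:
v(C, U) = C + 2*U
X(m) = -5 + m (X(m) = m - 5 = -5 + m)
-X(v(n(1, 0), -16)) = -(-5 + (5 + 2*(-16))) = -(-5 + (5 - 32)) = -(-5 - 27) = -1*(-32) = 32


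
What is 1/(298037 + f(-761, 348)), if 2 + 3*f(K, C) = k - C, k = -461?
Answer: 3/893300 ≈ 3.3583e-6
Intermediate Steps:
f(K, C) = -463/3 - C/3 (f(K, C) = -⅔ + (-461 - C)/3 = -⅔ + (-461/3 - C/3) = -463/3 - C/3)
1/(298037 + f(-761, 348)) = 1/(298037 + (-463/3 - ⅓*348)) = 1/(298037 + (-463/3 - 116)) = 1/(298037 - 811/3) = 1/(893300/3) = 3/893300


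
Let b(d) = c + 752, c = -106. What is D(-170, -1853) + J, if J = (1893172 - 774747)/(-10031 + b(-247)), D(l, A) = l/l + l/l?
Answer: -219931/1877 ≈ -117.17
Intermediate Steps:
b(d) = 646 (b(d) = -106 + 752 = 646)
D(l, A) = 2 (D(l, A) = 1 + 1 = 2)
J = -223685/1877 (J = (1893172 - 774747)/(-10031 + 646) = 1118425/(-9385) = 1118425*(-1/9385) = -223685/1877 ≈ -119.17)
D(-170, -1853) + J = 2 - 223685/1877 = -219931/1877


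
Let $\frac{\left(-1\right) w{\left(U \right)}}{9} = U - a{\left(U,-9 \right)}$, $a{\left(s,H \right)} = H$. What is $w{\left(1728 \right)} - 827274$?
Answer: $-842907$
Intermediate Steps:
$w{\left(U \right)} = -81 - 9 U$ ($w{\left(U \right)} = - 9 \left(U - -9\right) = - 9 \left(U + 9\right) = - 9 \left(9 + U\right) = -81 - 9 U$)
$w{\left(1728 \right)} - 827274 = \left(-81 - 15552\right) - 827274 = -15633 - 827274 = -842907$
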